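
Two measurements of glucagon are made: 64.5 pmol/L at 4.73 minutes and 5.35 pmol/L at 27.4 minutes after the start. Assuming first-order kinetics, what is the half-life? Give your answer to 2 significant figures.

6.3 minutes

Over Δt = 27.4 − 4.73 = 22.67 minutes, the level fell by a factor of 64.5/5.35 ≈ 12.056.
n = log₂(12.056) ≈ 3.5917 half-lives, so t½ = 22.67/3.5917 ≈ 6.3118 minutes.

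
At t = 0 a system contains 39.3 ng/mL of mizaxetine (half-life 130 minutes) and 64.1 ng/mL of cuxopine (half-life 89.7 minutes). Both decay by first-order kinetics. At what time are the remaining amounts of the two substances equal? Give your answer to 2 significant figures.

200 minutes

Set 39.3·(1/2)^(t/130) = 64.1·(1/2)^(t/89.7).
Taking log₂: log₂(39.3/64.1) = t·(1/130 − 1/89.7).
log₂(0.6131) = -0.7058; 1/130 − 1/89.7 = -0.003456.
t = -0.7058 / -0.003456 ≈ 204.23 minutes.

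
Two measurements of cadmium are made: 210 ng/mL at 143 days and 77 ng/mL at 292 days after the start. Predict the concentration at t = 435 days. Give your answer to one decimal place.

29.4 ng/mL

Over Δt = 292 − 143 = 149 days, the level fell by a factor of 210/77 ≈ 2.7273.
n = log₂(2.7273) ≈ 1.4475 half-lives, so t½ = 149/1.4475 ≈ 102.94 days.
From t = 292 to t = 435: 77 × (1/2)^((435−292)/102.94) ≈ 29.397 ng/mL.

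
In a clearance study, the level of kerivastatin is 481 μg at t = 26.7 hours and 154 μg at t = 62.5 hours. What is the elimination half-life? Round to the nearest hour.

22 hours

Over Δt = 62.5 − 26.7 = 35.8 hours, the level fell by a factor of 481/154 ≈ 3.1234.
n = log₂(3.1234) ≈ 1.6431 half-lives, so t½ = 35.8/1.6431 ≈ 21.788 hours.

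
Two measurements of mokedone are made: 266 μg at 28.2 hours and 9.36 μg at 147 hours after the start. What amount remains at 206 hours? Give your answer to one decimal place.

Over Δt = 147 − 28.2 = 118.8 hours, the level fell by a factor of 266/9.36 ≈ 28.419.
n = log₂(28.419) ≈ 4.8288 half-lives, so t½ = 118.8/4.8288 ≈ 24.603 hours.
From t = 147 to t = 206: 9.36 × (1/2)^((206−147)/24.603) ≈ 1.7757 μg.

1.8 μg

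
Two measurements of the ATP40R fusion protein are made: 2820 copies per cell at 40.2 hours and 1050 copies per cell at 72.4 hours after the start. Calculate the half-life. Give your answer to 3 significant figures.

22.6 hours

Over Δt = 72.4 − 40.2 = 32.2 hours, the level fell by a factor of 2820/1050 ≈ 2.6857.
n = log₂(2.6857) ≈ 1.4253 half-lives, so t½ = 32.2/1.4253 ≈ 22.592 hours.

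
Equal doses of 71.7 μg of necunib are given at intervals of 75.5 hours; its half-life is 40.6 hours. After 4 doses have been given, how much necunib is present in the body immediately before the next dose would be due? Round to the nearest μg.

27 μg

The 4 doses were given 302, 226.5, 151, 75.5 hours ago.
Total = 71.7·(1/2)^(302/40.6) + 71.7·(1/2)^(226.5/40.6) + 71.7·(1/2)^(151/40.6) + 71.7·(1/2)^(75.5/40.6)
      = 0.41336 + 1.5001 + 5.4441 + 19.757 ≈ 27.115 μg.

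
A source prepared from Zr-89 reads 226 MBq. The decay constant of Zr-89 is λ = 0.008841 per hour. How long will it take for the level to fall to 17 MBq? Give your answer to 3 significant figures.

t½ = ln 2 / λ = 0.69315 / 0.008841 ≈ 78.401 hours.
Fraction remaining = 17/226 ≈ 0.075221.
n = log₂(226/17) = ln(13.294)/ln 2 ≈ 3.7327 half-lives.
t = n × t½ = 3.7327 × 78.401 ≈ 292.65 hours.

293 hours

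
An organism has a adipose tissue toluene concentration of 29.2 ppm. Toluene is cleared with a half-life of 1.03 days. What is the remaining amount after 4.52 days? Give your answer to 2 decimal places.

Number of half-lives: n = 4.52/1.03 ≈ 4.3883.
Remaining = 29.2 × (1/2)^4.3883 = 29.2 × 0.04775 ≈ 1.3943 ppm.

1.39 ppm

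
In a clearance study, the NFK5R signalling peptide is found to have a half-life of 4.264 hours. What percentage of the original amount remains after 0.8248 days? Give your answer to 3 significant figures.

0.8248 days = 19.7952 hours.
n = 19.7952/4.264 ≈ 4.6424 half-lives.
Fraction remaining = (1/2)^4.6424 ≈ 0.04004, i.e. 4.004%.

4.00%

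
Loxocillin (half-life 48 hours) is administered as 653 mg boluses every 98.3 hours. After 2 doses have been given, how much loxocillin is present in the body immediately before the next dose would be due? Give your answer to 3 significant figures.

The 2 doses were given 196.6, 98.3 hours ago.
Total = 653·(1/2)^(196.6/48) + 653·(1/2)^(98.3/48)
      = 38.19 + 157.92 ≈ 196.11 mg.

196 mg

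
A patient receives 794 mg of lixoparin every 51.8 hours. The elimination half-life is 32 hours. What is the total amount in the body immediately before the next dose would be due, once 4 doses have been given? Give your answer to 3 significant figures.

379 mg

The 4 doses were given 207.2, 155.4, 103.6, 51.8 hours ago.
Total = 794·(1/2)^(207.2/32) + 794·(1/2)^(155.4/32) + 794·(1/2)^(103.6/32) + 794·(1/2)^(51.8/32)
      = 8.9259 + 27.412 + 84.185 + 258.54 ≈ 379.06 mg.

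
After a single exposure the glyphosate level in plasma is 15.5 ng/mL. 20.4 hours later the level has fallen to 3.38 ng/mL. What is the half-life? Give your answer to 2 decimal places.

A/A₀ = 3.38/15.5 ≈ 0.21806.
n = log₂(4.5858) ≈ 2.1972 half-lives elapsed in 20.4 hours.
t½ = 20.4/2.1972 ≈ 9.2847 hours.

9.28 hours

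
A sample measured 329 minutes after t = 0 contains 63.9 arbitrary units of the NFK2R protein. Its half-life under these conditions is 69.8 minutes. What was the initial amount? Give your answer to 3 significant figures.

Number of half-lives elapsed: n = 329/69.8 ≈ 4.7135.
A₀ = A × 2^n = 63.9 × 2^4.7135 = 63.9 × 26.236 ≈ 1676.5 arbitrary units.

1680 arbitrary units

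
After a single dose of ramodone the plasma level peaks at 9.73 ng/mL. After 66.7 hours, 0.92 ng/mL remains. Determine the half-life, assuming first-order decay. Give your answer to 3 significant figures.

A/A₀ = 0.92/9.73 ≈ 0.094553.
n = log₂(10.576) ≈ 3.4027 half-lives elapsed in 66.7 hours.
t½ = 66.7/3.4027 ≈ 19.602 hours.

19.6 hours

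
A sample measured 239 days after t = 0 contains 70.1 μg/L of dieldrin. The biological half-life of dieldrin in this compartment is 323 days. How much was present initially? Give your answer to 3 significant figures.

Number of half-lives elapsed: n = 239/323 ≈ 0.73994.
A₀ = A × 2^n = 70.1 × 2^0.73994 = 70.1 × 1.6701 ≈ 117.07 μg/L.

117 μg/L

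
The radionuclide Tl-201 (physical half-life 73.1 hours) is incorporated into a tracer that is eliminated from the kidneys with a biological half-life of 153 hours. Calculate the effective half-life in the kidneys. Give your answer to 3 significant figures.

49.5 hours

1/t_eff = 1/t_phys + 1/t_biol = 1/73.1 + 1/153 = 0.020216 per hour.
t_eff = 73.1 × 153 / (73.1 + 153) ≈ 49.466 hours.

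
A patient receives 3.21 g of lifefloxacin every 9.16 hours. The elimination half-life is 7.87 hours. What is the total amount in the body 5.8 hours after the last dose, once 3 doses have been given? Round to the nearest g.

3 g

The 3 doses were given 24.12, 14.96, 5.8 hours ago.
Total = 3.21·(1/2)^(24.12/7.87) + 3.21·(1/2)^(14.96/7.87) + 3.21·(1/2)^(5.8/7.87)
      = 0.38363 + 0.85957 + 1.926 ≈ 3.1692 g.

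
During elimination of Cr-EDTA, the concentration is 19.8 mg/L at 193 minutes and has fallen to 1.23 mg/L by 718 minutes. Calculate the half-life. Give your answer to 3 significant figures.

Over Δt = 718 − 193 = 525 minutes, the level fell by a factor of 19.8/1.23 ≈ 16.098.
n = log₂(16.098) ≈ 4.0088 half-lives, so t½ = 525/4.0088 ≈ 130.96 minutes.

131 minutes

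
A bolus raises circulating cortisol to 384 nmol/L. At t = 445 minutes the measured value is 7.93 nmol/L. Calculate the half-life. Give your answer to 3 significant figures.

A/A₀ = 7.93/384 ≈ 0.020651.
n = log₂(48.424) ≈ 5.5976 half-lives elapsed in 445 minutes.
t½ = 445/5.5976 ≈ 79.498 minutes.

79.5 minutes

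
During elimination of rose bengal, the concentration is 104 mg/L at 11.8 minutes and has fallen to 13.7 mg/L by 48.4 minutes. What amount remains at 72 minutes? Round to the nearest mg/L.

4 mg/L

Over Δt = 48.4 − 11.8 = 36.6 minutes, the level fell by a factor of 104/13.7 ≈ 7.5912.
n = log₂(7.5912) ≈ 2.9243 half-lives, so t½ = 36.6/2.9243 ≈ 12.516 minutes.
From t = 48.4 to t = 72: 13.7 × (1/2)^((72−48.4)/12.516) ≈ 3.7076 mg/L.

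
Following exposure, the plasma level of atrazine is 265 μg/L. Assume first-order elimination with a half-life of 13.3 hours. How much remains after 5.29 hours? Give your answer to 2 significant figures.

Number of half-lives: n = 5.29/13.3 ≈ 0.39774.
Remaining = 265 × (1/2)^0.39774 = 265 × 0.75904 ≈ 201.15 μg/L.

200 μg/L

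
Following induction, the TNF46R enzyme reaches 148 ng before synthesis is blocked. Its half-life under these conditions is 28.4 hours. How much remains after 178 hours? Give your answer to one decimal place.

Number of half-lives: n = 178/28.4 ≈ 6.2676.
Remaining = 148 × (1/2)^6.2676 = 148 × 0.01298 ≈ 1.921 ng.

1.9 ng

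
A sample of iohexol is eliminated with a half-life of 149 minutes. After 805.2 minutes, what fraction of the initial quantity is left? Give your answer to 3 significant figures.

n = 805.2/149 ≈ 5.404 half-lives.
Fraction remaining = (1/2)^5.404 ≈ 0.023617.

0.0236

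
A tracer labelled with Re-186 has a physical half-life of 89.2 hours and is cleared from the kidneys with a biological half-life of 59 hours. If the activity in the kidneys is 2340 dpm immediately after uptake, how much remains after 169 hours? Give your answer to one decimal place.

86.4 dpm

1/t_eff = 1/t_phys + 1/t_biol = 1/89.2 + 1/59 = 0.02816 per hour.
t_eff = 89.2 × 59 / (89.2 + 59) ≈ 35.511 hours.
Remaining = 2340 × (1/2)^(169/35.511) = 2340 × (1/2)^4.759 ≈ 86.418 dpm.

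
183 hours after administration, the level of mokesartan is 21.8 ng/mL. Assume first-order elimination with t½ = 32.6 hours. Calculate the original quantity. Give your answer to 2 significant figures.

Number of half-lives elapsed: n = 183/32.6 ≈ 5.6135.
A₀ = A × 2^n = 21.8 × 2^5.6135 = 21.8 × 48.959 ≈ 1067.3 ng/mL.

1100 ng/mL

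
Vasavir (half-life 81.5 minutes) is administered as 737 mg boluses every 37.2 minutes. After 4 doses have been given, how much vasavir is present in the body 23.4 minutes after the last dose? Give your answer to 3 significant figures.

The 4 doses were given 135, 97.8, 60.6, 23.4 minutes ago.
Total = 737·(1/2)^(135/81.5) + 737·(1/2)^(97.8/81.5) + 737·(1/2)^(60.6/81.5) + 737·(1/2)^(23.4/81.5)
      = 233.79 + 320.8 + 440.18 + 604 ≈ 1598.8 mg.

1600 mg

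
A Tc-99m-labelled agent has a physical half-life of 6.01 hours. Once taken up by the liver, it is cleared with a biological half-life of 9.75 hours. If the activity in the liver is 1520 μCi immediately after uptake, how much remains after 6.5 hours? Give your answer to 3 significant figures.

452 μCi

1/t_eff = 1/t_phys + 1/t_biol = 1/6.01 + 1/9.75 = 0.26895 per hour.
t_eff = 6.01 × 9.75 / (6.01 + 9.75) ≈ 3.7181 hours.
Remaining = 1520 × (1/2)^(6.5/3.7181) = 1520 × (1/2)^1.7482 ≈ 452.46 μCi.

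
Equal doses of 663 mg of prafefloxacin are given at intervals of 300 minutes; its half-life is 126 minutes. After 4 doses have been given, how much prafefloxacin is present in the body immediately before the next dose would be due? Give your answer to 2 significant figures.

The 4 doses were given 1200, 900, 600, 300 minutes ago.
Total = 663·(1/2)^(1200/126) + 663·(1/2)^(900/126) + 663·(1/2)^(600/126) + 663·(1/2)^(300/126)
      = 0.90066 + 4.6914 + 24.436 + 127.28 ≈ 157.31 mg.

160 mg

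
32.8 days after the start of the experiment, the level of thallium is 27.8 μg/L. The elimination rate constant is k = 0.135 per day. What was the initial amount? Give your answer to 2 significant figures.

2300 μg/L

t½ = ln 2 / k = 0.69315 / 0.135 ≈ 5.1344 days.
Number of half-lives elapsed: n = 32.8/5.1344 ≈ 6.3883.
A₀ = A × 2^n = 27.8 × 2^6.3883 = 27.8 × 83.764 ≈ 2328.6 μg/L.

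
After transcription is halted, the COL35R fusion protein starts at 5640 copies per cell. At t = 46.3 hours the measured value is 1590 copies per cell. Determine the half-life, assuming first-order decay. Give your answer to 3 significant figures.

25.3 hours

A/A₀ = 1590/5640 ≈ 0.28191.
n = log₂(3.5472) ≈ 1.8267 half-lives elapsed in 46.3 hours.
t½ = 46.3/1.8267 ≈ 25.347 hours.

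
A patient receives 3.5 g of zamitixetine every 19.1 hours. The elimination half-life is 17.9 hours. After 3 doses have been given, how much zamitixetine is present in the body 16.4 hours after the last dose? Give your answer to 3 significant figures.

The 3 doses were given 54.6, 35.5, 16.4 hours ago.
Total = 3.5·(1/2)^(54.6/17.9) + 3.5·(1/2)^(35.5/17.9) + 3.5·(1/2)^(16.4/17.9)
      = 0.42252 + 0.88522 + 1.8547 ≈ 3.1624 g.

3.16 g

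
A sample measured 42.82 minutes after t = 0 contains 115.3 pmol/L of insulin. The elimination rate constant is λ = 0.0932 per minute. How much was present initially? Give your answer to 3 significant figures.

6240 pmol/L

t½ = ln 2 / λ = 0.69315 / 0.0932 ≈ 7.4372 minutes.
Number of half-lives elapsed: n = 42.82/7.4372 ≈ 5.7575.
A₀ = A × 2^n = 115.3 × 2^5.7575 = 115.3 × 54.099 ≈ 6237.7 pmol/L.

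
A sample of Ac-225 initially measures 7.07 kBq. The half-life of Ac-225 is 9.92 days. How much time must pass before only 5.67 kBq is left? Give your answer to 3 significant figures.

3.16 days

Fraction remaining = 5.67/7.07 ≈ 0.80198.
n = log₂(7.07/5.67) = ln(1.2469)/ln 2 ≈ 0.31836 half-lives.
t = n × t½ = 0.31836 × 9.92 ≈ 3.1581 days.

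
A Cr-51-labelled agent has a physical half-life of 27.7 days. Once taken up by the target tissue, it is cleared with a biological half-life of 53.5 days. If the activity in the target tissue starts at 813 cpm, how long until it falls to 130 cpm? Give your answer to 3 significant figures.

48.3 days

1/t_eff = 1/t_phys + 1/t_biol = 1/27.7 + 1/53.5 = 0.054793 per day.
t_eff = 27.7 × 53.5 / (27.7 + 53.5) ≈ 18.251 days.
n = log₂(813/130) ≈ 2.6447; t = 2.6447 × 18.251 ≈ 48.268 days.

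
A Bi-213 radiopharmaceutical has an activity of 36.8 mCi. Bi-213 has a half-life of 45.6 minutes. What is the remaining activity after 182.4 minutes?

2.3 mCi

Elapsed time is 4 half-lives (182.4/45.6).
Each half-life halves the amount: 36.8 × (1/2)^4 = 36.8/16 = 2.3 mCi.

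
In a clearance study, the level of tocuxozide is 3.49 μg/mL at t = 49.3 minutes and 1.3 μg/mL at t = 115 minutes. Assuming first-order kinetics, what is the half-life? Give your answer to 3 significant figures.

Over Δt = 115 − 49.3 = 65.7 minutes, the level fell by a factor of 3.49/1.3 ≈ 2.6846.
n = log₂(2.6846) ≈ 1.4247 half-lives, so t½ = 65.7/1.4247 ≈ 46.114 minutes.

46.1 minutes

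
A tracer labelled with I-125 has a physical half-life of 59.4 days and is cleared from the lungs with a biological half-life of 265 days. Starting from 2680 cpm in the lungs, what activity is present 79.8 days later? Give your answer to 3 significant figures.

857 cpm

1/t_eff = 1/t_phys + 1/t_biol = 1/59.4 + 1/265 = 0.020609 per day.
t_eff = 59.4 × 265 / (59.4 + 265) ≈ 48.523 days.
Remaining = 2680 × (1/2)^(79.8/48.523) = 2680 × (1/2)^1.6446 ≈ 857.18 cpm.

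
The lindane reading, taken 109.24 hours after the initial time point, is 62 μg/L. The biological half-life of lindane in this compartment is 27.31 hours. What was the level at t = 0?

992 μg/L

Number of half-lives elapsed: n = 109.24/27.31 ≈ 4.
A₀ = A × 2^n = 62 × 2^4 = 62 × 16 ≈ 992 μg/L.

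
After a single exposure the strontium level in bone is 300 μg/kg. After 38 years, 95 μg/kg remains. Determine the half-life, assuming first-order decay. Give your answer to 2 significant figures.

23 years

A/A₀ = 95/300 ≈ 0.31667.
n = log₂(3.1579) ≈ 1.659 half-lives elapsed in 38 years.
t½ = 38/1.659 ≈ 22.906 years.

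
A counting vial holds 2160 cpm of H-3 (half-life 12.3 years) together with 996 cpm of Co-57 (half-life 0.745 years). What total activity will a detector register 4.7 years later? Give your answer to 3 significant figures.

H-3: 2160 × (1/2)^(4.7/12.3) = 2160 × (1/2)^0.38211 ≈ 1657.4 cpm.
Co-57: 996 × (1/2)^(4.7/0.745) = 996 × (1/2)^6.3087 ≈ 12.564 cpm.
Total = 1657.4 + 12.564 ≈ 1670 cpm.

1670 cpm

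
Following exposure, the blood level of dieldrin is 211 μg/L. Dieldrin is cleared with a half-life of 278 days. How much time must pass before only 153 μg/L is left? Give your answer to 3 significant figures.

129 days

Fraction remaining = 153/211 ≈ 0.72512.
n = log₂(211/153) = ln(1.3791)/ln 2 ≈ 0.46371 half-lives.
t = n × t½ = 0.46371 × 278 ≈ 128.91 days.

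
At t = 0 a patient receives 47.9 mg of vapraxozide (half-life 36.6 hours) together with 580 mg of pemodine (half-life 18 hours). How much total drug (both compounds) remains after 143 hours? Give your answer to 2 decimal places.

5.55 mg

vapraxozide: 47.9 × (1/2)^(143/36.6) = 47.9 × (1/2)^3.9071 ≈ 3.1929 mg.
pemodine: 580 × (1/2)^(143/18) = 580 × (1/2)^7.9444 ≈ 2.3546 mg.
Total = 3.1929 + 2.3546 ≈ 5.5474 mg.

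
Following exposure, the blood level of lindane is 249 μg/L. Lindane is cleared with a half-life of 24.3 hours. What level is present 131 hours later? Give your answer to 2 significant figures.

5.9 μg/L

Number of half-lives: n = 131/24.3 ≈ 5.3909.
Remaining = 249 × (1/2)^5.3909 = 249 × 0.023832 ≈ 5.9342 μg/L.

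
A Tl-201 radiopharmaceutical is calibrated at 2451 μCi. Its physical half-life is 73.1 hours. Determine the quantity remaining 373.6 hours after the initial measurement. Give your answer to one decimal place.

70.9 μCi

Number of half-lives: n = 373.6/73.1 ≈ 5.1108.
Remaining = 2451 × (1/2)^5.1108 = 2451 × 0.02894 ≈ 70.931 μCi.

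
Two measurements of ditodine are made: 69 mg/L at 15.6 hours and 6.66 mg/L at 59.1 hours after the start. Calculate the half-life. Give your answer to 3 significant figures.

12.9 hours

Over Δt = 59.1 − 15.6 = 43.5 hours, the level fell by a factor of 69/6.66 ≈ 10.36.
n = log₂(10.36) ≈ 3.373 half-lives, so t½ = 43.5/3.373 ≈ 12.897 hours.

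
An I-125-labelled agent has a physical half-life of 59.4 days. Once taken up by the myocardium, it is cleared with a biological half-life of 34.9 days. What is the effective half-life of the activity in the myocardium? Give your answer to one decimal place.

1/t_eff = 1/t_phys + 1/t_biol = 1/59.4 + 1/34.9 = 0.045488 per day.
t_eff = 59.4 × 34.9 / (59.4 + 34.9) ≈ 21.984 days.

22.0 days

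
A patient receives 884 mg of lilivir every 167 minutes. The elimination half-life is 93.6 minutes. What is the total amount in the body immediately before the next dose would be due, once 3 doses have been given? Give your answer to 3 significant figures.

The 3 doses were given 501, 334, 167 minutes ago.
Total = 884·(1/2)^(501/93.6) + 884·(1/2)^(334/93.6) + 884·(1/2)^(167/93.6)
      = 21.636 + 74.518 + 256.66 ≈ 352.81 mg.

353 mg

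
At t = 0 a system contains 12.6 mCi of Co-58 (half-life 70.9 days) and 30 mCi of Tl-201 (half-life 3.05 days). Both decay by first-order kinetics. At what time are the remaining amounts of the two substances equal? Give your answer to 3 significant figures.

Set 12.6·(1/2)^(t/70.9) = 30·(1/2)^(t/3.05).
Taking log₂: log₂(12.6/30) = t·(1/70.9 − 1/3.05).
log₂(0.42) = -1.2515; 1/70.9 − 1/3.05 = -0.31376.
t = -1.2515 / -0.31376 ≈ 3.9888 days.

3.99 days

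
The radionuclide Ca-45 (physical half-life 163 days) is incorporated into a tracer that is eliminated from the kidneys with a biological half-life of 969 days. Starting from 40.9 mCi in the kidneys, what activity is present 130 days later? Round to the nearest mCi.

21 mCi

1/t_eff = 1/t_phys + 1/t_biol = 1/163 + 1/969 = 0.007167 per day.
t_eff = 163 × 969 / (163 + 969) ≈ 139.53 days.
Remaining = 40.9 × (1/2)^(130/139.53) = 40.9 × (1/2)^0.9317 ≈ 21.441 mCi.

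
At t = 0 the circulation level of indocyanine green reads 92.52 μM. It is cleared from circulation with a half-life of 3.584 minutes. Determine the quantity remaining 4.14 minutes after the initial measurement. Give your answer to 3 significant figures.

Number of half-lives: n = 4.14/3.584 ≈ 1.1551.
Remaining = 92.52 × (1/2)^1.1551 = 92.52 × 0.44902 ≈ 41.544 μM.

41.5 μM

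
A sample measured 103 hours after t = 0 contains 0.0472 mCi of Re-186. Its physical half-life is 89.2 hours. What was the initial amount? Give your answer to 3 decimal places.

Number of half-lives elapsed: n = 103/89.2 ≈ 1.1547.
A₀ = A × 2^n = 0.0472 × 2^1.1547 = 0.0472 × 2.2264 ≈ 0.10509 mCi.

0.105 mCi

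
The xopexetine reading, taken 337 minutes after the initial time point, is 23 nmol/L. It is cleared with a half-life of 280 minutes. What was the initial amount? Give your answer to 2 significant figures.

53 nmol/L

Number of half-lives elapsed: n = 337/280 ≈ 1.2036.
A₀ = A × 2^n = 23 × 2^1.2036 = 23 × 2.3031 ≈ 52.971 nmol/L.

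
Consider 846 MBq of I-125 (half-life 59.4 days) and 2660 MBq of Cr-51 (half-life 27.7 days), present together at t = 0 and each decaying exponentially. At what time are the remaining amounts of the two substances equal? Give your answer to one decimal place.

Set 846·(1/2)^(t/59.4) = 2660·(1/2)^(t/27.7).
Taking log₂: log₂(846/2660) = t·(1/59.4 − 1/27.7).
log₂(0.31805) = -1.6527; 1/59.4 − 1/27.7 = -0.019266.
t = -1.6527 / -0.019266 ≈ 85.783 days.

85.8 days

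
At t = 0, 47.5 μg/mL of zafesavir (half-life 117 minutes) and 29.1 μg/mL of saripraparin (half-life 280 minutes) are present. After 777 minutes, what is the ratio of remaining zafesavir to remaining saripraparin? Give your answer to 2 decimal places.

zafesavir: 47.5 × (1/2)^(777/117) = 47.5 × (1/2)^6.641 ≈ 0.47593 μg/mL.
saripraparin: 29.1 × (1/2)^(777/280) = 29.1 × (1/2)^2.775 ≈ 4.2514 μg/mL.
Ratio ≈ 0.47593 / 4.2514 ≈ 0.11195.

0.11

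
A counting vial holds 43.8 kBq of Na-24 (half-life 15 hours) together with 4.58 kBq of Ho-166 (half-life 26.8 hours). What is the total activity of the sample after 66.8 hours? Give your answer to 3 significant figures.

Na-24: 43.8 × (1/2)^(66.8/15) = 43.8 × (1/2)^4.4533 ≈ 1.9993 kBq.
Ho-166: 4.58 × (1/2)^(66.8/26.8) = 4.58 × (1/2)^2.4925 ≈ 0.81384 kBq.
Total = 1.9993 + 0.81384 ≈ 2.8132 kBq.

2.81 kBq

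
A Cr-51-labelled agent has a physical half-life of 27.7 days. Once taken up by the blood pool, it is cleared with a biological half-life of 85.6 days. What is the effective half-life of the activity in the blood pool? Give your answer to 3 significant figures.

20.9 days

1/t_eff = 1/t_phys + 1/t_biol = 1/27.7 + 1/85.6 = 0.047783 per day.
t_eff = 27.7 × 85.6 / (27.7 + 85.6) ≈ 20.928 days.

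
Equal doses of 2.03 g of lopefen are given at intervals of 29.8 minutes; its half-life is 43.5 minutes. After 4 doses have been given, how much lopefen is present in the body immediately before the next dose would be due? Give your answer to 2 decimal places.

The 4 doses were given 119.2, 89.4, 59.6, 29.8 minutes ago.
Total = 2.03·(1/2)^(119.2/43.5) + 2.03·(1/2)^(89.4/43.5) + 2.03·(1/2)^(59.6/43.5) + 2.03·(1/2)^(29.8/43.5)
      = 0.30381 + 0.48846 + 0.78533 + 1.2626 ≈ 2.8402 g.

2.84 g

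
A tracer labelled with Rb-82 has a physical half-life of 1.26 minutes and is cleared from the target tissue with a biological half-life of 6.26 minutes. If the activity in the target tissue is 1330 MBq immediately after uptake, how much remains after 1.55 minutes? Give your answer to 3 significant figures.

478 MBq

1/t_eff = 1/t_phys + 1/t_biol = 1/1.26 + 1/6.26 = 0.9534 per minute.
t_eff = 1.26 × 6.26 / (1.26 + 6.26) ≈ 1.0489 minutes.
Remaining = 1330 × (1/2)^(1.55/1.0489) = 1330 × (1/2)^1.4778 ≈ 477.53 MBq.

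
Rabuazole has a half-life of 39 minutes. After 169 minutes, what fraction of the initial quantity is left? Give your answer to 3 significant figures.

0.0496

n = 169/39 ≈ 4.3333 half-lives.
Fraction remaining = (1/2)^4.3333 ≈ 0.049606.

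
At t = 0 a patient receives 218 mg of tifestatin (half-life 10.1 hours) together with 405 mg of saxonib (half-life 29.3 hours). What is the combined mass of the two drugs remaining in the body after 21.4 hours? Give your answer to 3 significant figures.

294 mg

tifestatin: 218 × (1/2)^(21.4/10.1) = 218 × (1/2)^2.1188 ≈ 50.192 mg.
saxonib: 405 × (1/2)^(21.4/29.3) = 405 × (1/2)^0.73038 ≈ 244.11 mg.
Total = 50.192 + 244.11 ≈ 294.3 mg.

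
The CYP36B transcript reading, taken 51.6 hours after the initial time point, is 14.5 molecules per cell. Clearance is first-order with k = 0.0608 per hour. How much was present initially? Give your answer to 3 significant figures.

t½ = ln 2 / k = 0.69315 / 0.0608 ≈ 11.4 hours.
Number of half-lives elapsed: n = 51.6/11.4 ≈ 4.5261.
A₀ = A × 2^n = 14.5 × 2^4.5261 = 14.5 × 23.041 ≈ 334.1 molecules per cell.

334 molecules per cell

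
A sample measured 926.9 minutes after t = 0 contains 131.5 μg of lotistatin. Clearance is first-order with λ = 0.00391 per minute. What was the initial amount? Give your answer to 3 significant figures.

4930 μg

t½ = ln 2 / λ = 0.69315 / 0.00391 ≈ 177.28 minutes.
Number of half-lives elapsed: n = 926.9/177.28 ≈ 5.2286.
A₀ = A × 2^n = 131.5 × 2^5.2286 = 131.5 × 37.494 ≈ 4930.5 μg.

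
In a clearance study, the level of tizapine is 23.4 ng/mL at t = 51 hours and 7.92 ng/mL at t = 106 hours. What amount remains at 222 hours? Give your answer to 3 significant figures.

0.806 ng/mL

Over Δt = 106 − 51 = 55 hours, the level fell by a factor of 23.4/7.92 ≈ 2.9545.
n = log₂(2.9545) ≈ 1.5629 half-lives, so t½ = 55/1.5629 ≈ 35.19 hours.
From t = 106 to t = 222: 7.92 × (1/2)^((222−106)/35.19) ≈ 0.80615 ng/mL.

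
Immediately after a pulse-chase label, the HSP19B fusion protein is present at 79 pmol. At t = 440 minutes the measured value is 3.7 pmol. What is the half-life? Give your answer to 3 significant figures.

A/A₀ = 3.7/79 ≈ 0.046835.
n = log₂(21.351) ≈ 4.4163 half-lives elapsed in 440 minutes.
t½ = 440/4.4163 ≈ 99.632 minutes.

99.6 minutes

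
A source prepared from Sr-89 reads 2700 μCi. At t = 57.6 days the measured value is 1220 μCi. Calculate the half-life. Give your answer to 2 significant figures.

A/A₀ = 1220/2700 ≈ 0.45185.
n = log₂(2.2131) ≈ 1.1461 half-lives elapsed in 57.6 days.
t½ = 57.6/1.1461 ≈ 50.258 days.

50 days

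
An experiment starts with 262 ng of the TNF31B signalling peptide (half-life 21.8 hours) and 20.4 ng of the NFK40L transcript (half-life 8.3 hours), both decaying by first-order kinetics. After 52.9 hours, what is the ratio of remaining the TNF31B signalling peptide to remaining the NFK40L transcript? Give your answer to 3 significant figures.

TNF31B signalling peptide: 262 × (1/2)^(52.9/21.8) = 262 × (1/2)^2.4266 ≈ 48.733 ng.
NFK40L transcript: 20.4 × (1/2)^(52.9/8.3) = 20.4 × (1/2)^6.3735 ≈ 0.24605 ng.
Ratio ≈ 48.733 / 0.24605 ≈ 198.06.

198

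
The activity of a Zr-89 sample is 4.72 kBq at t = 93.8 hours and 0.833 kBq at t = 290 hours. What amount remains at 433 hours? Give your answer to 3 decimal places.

0.235 kBq

Over Δt = 290 − 93.8 = 196.2 hours, the level fell by a factor of 4.72/0.833 ≈ 5.6663.
n = log₂(5.6663) ≈ 2.5024 half-lives, so t½ = 196.2/2.5024 ≈ 78.405 hours.
From t = 290 to t = 433: 0.833 × (1/2)^((433−290)/78.405) ≈ 0.23529 kBq.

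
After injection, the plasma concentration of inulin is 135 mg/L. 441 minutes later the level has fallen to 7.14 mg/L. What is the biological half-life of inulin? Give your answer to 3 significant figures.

104 minutes

A/A₀ = 7.14/135 ≈ 0.052889.
n = log₂(18.908) ≈ 4.2409 half-lives elapsed in 441 minutes.
t½ = 441/4.2409 ≈ 103.99 minutes.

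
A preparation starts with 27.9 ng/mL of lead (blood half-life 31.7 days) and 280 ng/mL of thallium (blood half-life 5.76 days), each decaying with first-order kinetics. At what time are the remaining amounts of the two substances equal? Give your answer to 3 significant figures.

23.4 days

Set 27.9·(1/2)^(t/31.7) = 280·(1/2)^(t/5.76).
Taking log₂: log₂(27.9/280) = t·(1/31.7 − 1/5.76).
log₂(0.099643) = -3.3271; 1/31.7 − 1/5.76 = -0.14207.
t = -3.3271 / -0.14207 ≈ 23.419 days.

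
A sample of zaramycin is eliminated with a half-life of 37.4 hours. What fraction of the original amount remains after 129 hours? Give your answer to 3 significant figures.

n = 129/37.4 ≈ 3.4492 half-lives.
Fraction remaining = (1/2)^3.4492 ≈ 0.091556.

0.0916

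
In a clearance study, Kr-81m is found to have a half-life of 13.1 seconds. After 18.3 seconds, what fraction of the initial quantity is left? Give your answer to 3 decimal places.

n = 18.3/13.1 ≈ 1.3969 half-lives.
Fraction remaining = (1/2)^1.3969 ≈ 0.37973.

0.380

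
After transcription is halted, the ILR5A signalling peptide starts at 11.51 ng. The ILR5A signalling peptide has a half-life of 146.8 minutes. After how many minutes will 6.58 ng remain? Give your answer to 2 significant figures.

Fraction remaining = 6.58/11.51 ≈ 0.57168.
n = log₂(11.51/6.58) = ln(1.7492)/ln 2 ≈ 0.80673 half-lives.
t = n × t½ = 0.80673 × 146.8 ≈ 118.43 minutes.

120 minutes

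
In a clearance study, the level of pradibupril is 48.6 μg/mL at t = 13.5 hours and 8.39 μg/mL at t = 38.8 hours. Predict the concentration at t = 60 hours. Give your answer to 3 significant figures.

Over Δt = 38.8 − 13.5 = 25.3 hours, the level fell by a factor of 48.6/8.39 ≈ 5.7926.
n = log₂(5.7926) ≈ 2.5342 half-lives, so t½ = 25.3/2.5342 ≈ 9.9834 hours.
From t = 38.8 to t = 60: 8.39 × (1/2)^((60−38.8)/9.9834) ≈ 1.9254 μg/mL.

1.93 μg/mL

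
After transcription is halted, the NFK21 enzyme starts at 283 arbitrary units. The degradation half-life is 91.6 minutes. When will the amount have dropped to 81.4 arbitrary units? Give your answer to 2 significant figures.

Fraction remaining = 81.4/283 ≈ 0.28763.
n = log₂(283/81.4) = ln(3.4767)/ln 2 ≈ 1.7977 half-lives.
t = n × t½ = 1.7977 × 91.6 ≈ 164.67 minutes.

160 minutes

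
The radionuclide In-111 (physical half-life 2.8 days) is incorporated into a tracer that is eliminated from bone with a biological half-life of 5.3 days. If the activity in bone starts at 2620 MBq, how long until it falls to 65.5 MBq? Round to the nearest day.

10 days

1/t_eff = 1/t_phys + 1/t_biol = 1/2.8 + 1/5.3 = 0.54582 per day.
t_eff = 2.8 × 5.3 / (2.8 + 5.3) ≈ 1.8321 days.
n = log₂(2620/65.5) ≈ 5.3219; t = 5.3219 × 1.8321 ≈ 9.7503 days.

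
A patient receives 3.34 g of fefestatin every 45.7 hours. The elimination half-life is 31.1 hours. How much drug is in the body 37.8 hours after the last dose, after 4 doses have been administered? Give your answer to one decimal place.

2.2 g

The 4 doses were given 174.9, 129.2, 83.5, 37.8 hours ago.
Total = 3.34·(1/2)^(174.9/31.1) + 3.34·(1/2)^(129.2/31.1) + 3.34·(1/2)^(83.5/31.1) + 3.34·(1/2)^(37.8/31.1)
      = 0.067735 + 0.18757 + 0.51942 + 1.4383 ≈ 2.2131 g.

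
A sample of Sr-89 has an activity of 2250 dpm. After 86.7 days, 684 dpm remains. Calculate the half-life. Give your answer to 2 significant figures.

A/A₀ = 684/2250 ≈ 0.304.
n = log₂(3.2895) ≈ 1.7179 half-lives elapsed in 86.7 days.
t½ = 86.7/1.7179 ≈ 50.47 days.

50 days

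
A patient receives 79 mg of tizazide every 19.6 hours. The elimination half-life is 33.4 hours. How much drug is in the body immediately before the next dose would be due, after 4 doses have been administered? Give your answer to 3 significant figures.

126 mg

The 4 doses were given 78.4, 58.8, 39.2, 19.6 hours ago.
Total = 79·(1/2)^(78.4/33.4) + 79·(1/2)^(58.8/33.4) + 79·(1/2)^(39.2/33.4) + 79·(1/2)^(19.6/33.4)
      = 15.525 + 23.317 + 35.021 + 52.599 ≈ 126.46 mg.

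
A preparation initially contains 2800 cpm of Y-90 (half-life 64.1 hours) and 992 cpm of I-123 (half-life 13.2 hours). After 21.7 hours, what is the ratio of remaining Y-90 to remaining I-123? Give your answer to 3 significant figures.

Y-90: 2800 × (1/2)^(21.7/64.1) = 2800 × (1/2)^0.33853 ≈ 2214.4 cpm.
I-123: 992 × (1/2)^(21.7/13.2) = 992 × (1/2)^1.6439 ≈ 317.42 cpm.
Ratio ≈ 2214.4 / 317.42 ≈ 6.9761.

6.98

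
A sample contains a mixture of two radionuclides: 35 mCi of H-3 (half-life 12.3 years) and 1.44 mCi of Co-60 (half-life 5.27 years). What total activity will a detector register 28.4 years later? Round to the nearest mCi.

H-3: 35 × (1/2)^(28.4/12.3) = 35 × (1/2)^2.3089 ≈ 7.0633 mCi.
Co-60: 1.44 × (1/2)^(28.4/5.27) = 1.44 × (1/2)^5.389 ≈ 0.034365 mCi.
Total = 7.0633 + 0.034365 ≈ 7.0977 mCi.

7 mCi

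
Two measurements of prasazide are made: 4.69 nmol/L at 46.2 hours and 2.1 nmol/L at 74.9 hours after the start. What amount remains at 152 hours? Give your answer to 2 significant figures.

0.24 nmol/L

Over Δt = 74.9 − 46.2 = 28.7 hours, the level fell by a factor of 4.69/2.1 ≈ 2.2333.
n = log₂(2.2333) ≈ 1.1592 half-lives, so t½ = 28.7/1.1592 ≈ 24.758 hours.
From t = 74.9 to t = 152: 2.1 × (1/2)^((152−74.9)/24.758) ≈ 0.24254 nmol/L.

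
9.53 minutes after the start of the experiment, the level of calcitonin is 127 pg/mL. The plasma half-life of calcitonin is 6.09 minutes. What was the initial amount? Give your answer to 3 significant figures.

376 pg/mL

Number of half-lives elapsed: n = 9.53/6.09 ≈ 1.5649.
A₀ = A × 2^n = 127 × 2^1.5649 = 127 × 2.9585 ≈ 375.73 pg/mL.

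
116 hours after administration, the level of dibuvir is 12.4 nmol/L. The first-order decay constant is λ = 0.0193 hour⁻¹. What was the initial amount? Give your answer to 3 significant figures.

116 nmol/L

t½ = ln 2 / λ = 0.69315 / 0.0193 ≈ 35.914 hours.
Number of half-lives elapsed: n = 116/35.914 ≈ 3.2299.
A₀ = A × 2^n = 12.4 × 2^3.2299 = 12.4 × 9.3821 ≈ 116.34 nmol/L.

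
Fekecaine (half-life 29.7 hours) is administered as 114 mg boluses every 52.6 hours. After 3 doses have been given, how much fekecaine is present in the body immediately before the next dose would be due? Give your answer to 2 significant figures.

The 3 doses were given 157.8, 105.2, 52.6 hours ago.
Total = 114·(1/2)^(157.8/29.7) + 114·(1/2)^(105.2/29.7) + 114·(1/2)^(52.6/29.7)
      = 2.8674 + 9.7866 + 33.402 ≈ 46.056 mg.

46 mg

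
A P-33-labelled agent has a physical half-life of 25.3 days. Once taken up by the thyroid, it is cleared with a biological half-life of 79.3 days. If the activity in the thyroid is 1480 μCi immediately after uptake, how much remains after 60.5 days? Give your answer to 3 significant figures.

166 μCi

1/t_eff = 1/t_phys + 1/t_biol = 1/25.3 + 1/79.3 = 0.052136 per day.
t_eff = 25.3 × 79.3 / (25.3 + 79.3) ≈ 19.181 days.
Remaining = 1480 × (1/2)^(60.5/19.181) = 1480 × (1/2)^3.1542 ≈ 166.24 μCi.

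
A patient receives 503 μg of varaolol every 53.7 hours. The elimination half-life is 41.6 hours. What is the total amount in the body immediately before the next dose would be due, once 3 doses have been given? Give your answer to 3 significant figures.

The 3 doses were given 161.1, 107.4, 53.7 hours ago.
Total = 503·(1/2)^(161.1/41.6) + 503·(1/2)^(107.4/41.6) + 503·(1/2)^(53.7/41.6)
      = 34.34 + 84.021 + 205.58 ≈ 323.94 μg.

324 μg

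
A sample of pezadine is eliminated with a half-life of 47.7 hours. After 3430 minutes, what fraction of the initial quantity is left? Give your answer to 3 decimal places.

0.436

3430 minutes = 57.1667 hours.
n = 57.1667/47.7 ≈ 1.1985 half-lives.
Fraction remaining = (1/2)^1.1985 ≈ 0.43574.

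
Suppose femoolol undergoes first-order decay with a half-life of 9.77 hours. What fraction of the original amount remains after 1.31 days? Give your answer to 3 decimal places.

0.107

1.31 days = 31.44 hours.
n = 31.44/9.77 ≈ 3.218 half-lives.
Fraction remaining = (1/2)^3.218 ≈ 0.10747.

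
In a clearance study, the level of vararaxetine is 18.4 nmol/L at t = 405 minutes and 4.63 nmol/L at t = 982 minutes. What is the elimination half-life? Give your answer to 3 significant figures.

Over Δt = 982 − 405 = 577 minutes, the level fell by a factor of 18.4/4.63 ≈ 3.9741.
n = log₂(3.9741) ≈ 1.9906 half-lives, so t½ = 577/1.9906 ≈ 289.86 minutes.

290 minutes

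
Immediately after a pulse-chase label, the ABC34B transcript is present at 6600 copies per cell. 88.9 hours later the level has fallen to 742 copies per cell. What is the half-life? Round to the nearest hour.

28 hours

A/A₀ = 742/6600 ≈ 0.11242.
n = log₂(8.8949) ≈ 3.153 half-lives elapsed in 88.9 hours.
t½ = 88.9/3.153 ≈ 28.196 hours.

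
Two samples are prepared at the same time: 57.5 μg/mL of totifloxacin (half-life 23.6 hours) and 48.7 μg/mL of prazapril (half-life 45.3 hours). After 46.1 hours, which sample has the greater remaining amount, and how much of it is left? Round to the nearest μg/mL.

totifloxacin: 57.5 × (1/2)^1.9534 ≈ 14.847 μg/mL.
prazapril: 48.7 × (1/2)^1.0177 ≈ 24.054 μg/mL.
Prazapril has more remaining, at ≈ 24.054 μg/mL.

prazapril, 24 μg/mL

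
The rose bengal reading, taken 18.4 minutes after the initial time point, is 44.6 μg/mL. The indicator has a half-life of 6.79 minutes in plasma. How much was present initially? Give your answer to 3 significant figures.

Number of half-lives elapsed: n = 18.4/6.79 ≈ 2.7099.
A₀ = A × 2^n = 44.6 × 2^2.7099 = 44.6 × 6.5426 ≈ 291.8 μg/mL.

292 μg/mL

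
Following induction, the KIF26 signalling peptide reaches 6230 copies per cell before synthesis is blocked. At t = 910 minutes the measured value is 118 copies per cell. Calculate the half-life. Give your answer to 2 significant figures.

160 minutes

A/A₀ = 118/6230 ≈ 0.018941.
n = log₂(52.797) ≈ 5.7224 half-lives elapsed in 910 minutes.
t½ = 910/5.7224 ≈ 159.02 minutes.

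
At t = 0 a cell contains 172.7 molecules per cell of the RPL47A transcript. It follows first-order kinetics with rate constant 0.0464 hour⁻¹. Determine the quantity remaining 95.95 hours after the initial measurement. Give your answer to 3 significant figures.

2.01 molecules per cell

t½ = ln 2 / k = 0.69315 / 0.0464 ≈ 14.939 hours.
Number of half-lives: n = 95.95/14.939 ≈ 6.423.
Remaining = 172.7 × (1/2)^6.423 = 172.7 × 0.011654 ≈ 2.0127 molecules per cell.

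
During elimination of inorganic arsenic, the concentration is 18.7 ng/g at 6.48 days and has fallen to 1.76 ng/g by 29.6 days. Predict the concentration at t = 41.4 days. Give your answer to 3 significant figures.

0.527 ng/g

Over Δt = 29.6 − 6.48 = 23.12 days, the level fell by a factor of 18.7/1.76 ≈ 10.625.
n = log₂(10.625) ≈ 3.4094 half-lives, so t½ = 23.12/3.4094 ≈ 6.7813 days.
From t = 29.6 to t = 41.4: 1.76 × (1/2)^((41.4−29.6)/6.7813) ≈ 0.52686 ng/g.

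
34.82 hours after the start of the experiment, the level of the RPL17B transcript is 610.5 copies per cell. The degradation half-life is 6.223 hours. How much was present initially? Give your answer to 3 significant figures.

Number of half-lives elapsed: n = 34.82/6.223 ≈ 5.5954.
A₀ = A × 2^n = 610.5 × 2^5.5954 = 610.5 × 48.348 ≈ 29516 copies per cell.

29500 copies per cell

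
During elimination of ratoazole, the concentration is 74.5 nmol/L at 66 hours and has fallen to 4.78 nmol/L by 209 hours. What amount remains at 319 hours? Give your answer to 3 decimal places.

Over Δt = 209 − 66 = 143 hours, the level fell by a factor of 74.5/4.78 ≈ 15.586.
n = log₂(15.586) ≈ 3.9622 half-lives, so t½ = 143/3.9622 ≈ 36.091 hours.
From t = 209 to t = 319: 4.78 × (1/2)^((319−209)/36.091) ≈ 0.57802 nmol/L.

0.578 nmol/L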